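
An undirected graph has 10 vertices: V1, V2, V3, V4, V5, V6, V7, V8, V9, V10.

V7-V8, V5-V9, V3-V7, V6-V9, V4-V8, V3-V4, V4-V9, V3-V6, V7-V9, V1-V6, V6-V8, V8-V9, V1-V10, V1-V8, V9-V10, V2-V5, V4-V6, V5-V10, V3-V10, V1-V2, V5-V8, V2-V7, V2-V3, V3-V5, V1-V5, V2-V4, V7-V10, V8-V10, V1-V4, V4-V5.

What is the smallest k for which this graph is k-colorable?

V5, V8, V9, V10 are mutually adjacent (a clique of size 4), so at least 4 colors are needed.
A valid assignment using 4 colors: V1=4, V2=1, V3=4, V4=2, V5=3, V6=3, V7=3, V8=1, V9=4, V10=2. No two adjacent vertices share a color.

4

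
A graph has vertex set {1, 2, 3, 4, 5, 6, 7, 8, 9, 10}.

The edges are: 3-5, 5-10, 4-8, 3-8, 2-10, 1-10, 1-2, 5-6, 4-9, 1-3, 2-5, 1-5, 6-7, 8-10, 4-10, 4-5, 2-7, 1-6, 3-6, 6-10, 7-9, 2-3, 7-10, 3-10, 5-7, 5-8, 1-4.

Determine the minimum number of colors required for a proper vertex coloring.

1, 2, 3, 5, 10 form a clique, so at least 5 colors are needed.
One proper 5-coloring: 1=c, 2=e, 3=d, 4=d, 5=b, 6=e, 7=c, 8=c, 9=a, 10=a. No two adjacent vertices share a color.

5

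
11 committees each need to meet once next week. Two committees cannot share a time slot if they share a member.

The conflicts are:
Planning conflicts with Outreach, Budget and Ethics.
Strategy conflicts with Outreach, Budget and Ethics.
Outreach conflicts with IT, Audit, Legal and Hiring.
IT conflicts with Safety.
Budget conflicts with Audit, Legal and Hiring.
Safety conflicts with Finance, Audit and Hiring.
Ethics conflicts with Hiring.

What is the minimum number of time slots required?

Safety and Finance conflict, so at least 2 time slots are needed.
2 time slots suffice: time slot 1 → {Outreach, Budget, Safety, Ethics}; time slot 2 → {Planning, Strategy, IT, Finance, Audit, Legal, Hiring}. Every pair that conflicts lands in different time slots.

2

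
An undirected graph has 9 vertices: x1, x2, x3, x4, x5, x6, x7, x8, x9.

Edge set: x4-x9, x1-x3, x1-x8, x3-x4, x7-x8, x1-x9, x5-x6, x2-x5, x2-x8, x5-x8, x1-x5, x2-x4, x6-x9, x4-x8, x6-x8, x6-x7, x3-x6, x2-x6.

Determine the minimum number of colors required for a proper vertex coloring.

x2, x5, x6, x8 are mutually adjacent (a clique of size 4), so at least 4 colors are needed.
4 colors suffice: color 1 → {x3, x8, x9}; color 2 → {x1, x4, x6}; color 3 → {x5, x7}; color 4 → {x2}. No two adjacent vertices share a color.

4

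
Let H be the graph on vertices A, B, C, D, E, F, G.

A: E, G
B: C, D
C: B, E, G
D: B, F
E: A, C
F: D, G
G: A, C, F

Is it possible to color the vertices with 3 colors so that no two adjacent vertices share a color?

Yes

The chromatic number is 3. The cycle B-D-F-G-C-B has odd length 5, so it cannot be 2-colored; at least 3 colors are needed.
3 colors suffice: A=2, B=3, C=2, D=1, E=1, F=2, G=1.
That is already a proper 3-coloring.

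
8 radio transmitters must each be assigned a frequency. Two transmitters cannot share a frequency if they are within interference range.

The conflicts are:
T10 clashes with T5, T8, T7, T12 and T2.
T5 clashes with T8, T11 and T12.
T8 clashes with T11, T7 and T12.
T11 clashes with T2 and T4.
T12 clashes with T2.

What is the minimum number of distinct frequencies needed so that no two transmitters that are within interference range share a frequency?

T10, T5, T8, T12 are mutually in conflict, so at least 4 frequencies are needed.
4 frequencies suffice: T10=1, T5=4, T8=2, T11=1, T7=3, T12=3, T2=2, T4=2. No two conflicting transmitters share a frequency.

4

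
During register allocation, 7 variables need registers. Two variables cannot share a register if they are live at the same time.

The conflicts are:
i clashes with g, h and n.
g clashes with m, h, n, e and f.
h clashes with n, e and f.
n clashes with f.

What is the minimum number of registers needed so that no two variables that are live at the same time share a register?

i, g, h, n are mutually in conflict, so at least 4 registers are needed.
4 registers suffice: i=4, g=1, m=2, h=2, n=3, e=3, f=4. Each listed conflict is separated.

4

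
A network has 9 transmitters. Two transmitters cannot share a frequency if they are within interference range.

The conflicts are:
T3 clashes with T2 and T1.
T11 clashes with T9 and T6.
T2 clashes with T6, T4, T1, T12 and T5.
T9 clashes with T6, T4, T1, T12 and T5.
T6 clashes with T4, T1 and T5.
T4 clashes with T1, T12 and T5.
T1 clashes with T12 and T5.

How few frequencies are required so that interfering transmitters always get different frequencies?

5

T2, T6, T4, T1, T5 pairwise conflict, so at least 5 frequencies are needed.
Using 5 frequencies: T3=2, T11=1, T2=3, T9=3, T6=2, T4=4, T1=1, T12=2, T5=5. No two conflicting transmitters share a frequency.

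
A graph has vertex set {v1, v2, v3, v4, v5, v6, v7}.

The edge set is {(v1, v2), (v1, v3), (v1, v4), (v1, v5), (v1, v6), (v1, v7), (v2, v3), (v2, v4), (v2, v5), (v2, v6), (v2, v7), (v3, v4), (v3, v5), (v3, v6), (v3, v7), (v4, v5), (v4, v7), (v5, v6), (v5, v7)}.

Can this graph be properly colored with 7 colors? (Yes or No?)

The chromatic number is 6. v1, v2, v3, v4, v5, v7 form a clique, so at least 6 colors are needed.
6 colors suffice: color 1 → {v3}; color 2 → {v2}; color 3 → {v5}; color 4 → {v1}; color 5 → {v6, v7}; color 6 → {v4}.
Since 7 ≥ 6, a proper 7-coloring certainly exists.

Yes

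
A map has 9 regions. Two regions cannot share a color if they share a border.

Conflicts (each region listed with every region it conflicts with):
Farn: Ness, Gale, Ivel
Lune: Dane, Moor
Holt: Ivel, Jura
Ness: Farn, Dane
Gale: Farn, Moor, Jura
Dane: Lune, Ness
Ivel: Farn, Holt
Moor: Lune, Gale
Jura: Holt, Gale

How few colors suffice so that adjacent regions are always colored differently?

The cycle Jura-Holt-Ivel-Farn-Gale-Jura has odd length 5, so it cannot be 2-colored; at least 3 colors are needed.
3 colors suffice: Farn=2, Lune=1, Holt=2, Ness=1, Gale=1, Dane=2, Ivel=1, Moor=2, Jura=3. Each listed conflict is separated.

3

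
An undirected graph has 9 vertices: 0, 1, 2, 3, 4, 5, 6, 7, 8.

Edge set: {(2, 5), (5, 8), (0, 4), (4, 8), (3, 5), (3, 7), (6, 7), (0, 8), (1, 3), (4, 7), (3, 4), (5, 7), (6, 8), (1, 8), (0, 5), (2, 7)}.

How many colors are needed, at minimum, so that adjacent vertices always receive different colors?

3

0, 5, 8 are pairwise adjacent, so at least 3 colors are needed.
A valid assignment using 3 colors: 0=c, 1=a, 2=c, 3=c, 4=a, 5=a, 6=a, 7=b, 8=b. Every edge joins two different colors.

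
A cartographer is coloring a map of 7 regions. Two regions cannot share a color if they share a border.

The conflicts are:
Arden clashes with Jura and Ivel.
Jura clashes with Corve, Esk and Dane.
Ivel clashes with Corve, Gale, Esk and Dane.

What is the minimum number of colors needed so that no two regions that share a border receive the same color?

Ivel and Gale conflict, so at least 2 colors are needed.
2 colors suffice: Arden=2, Jura=1, Ivel=1, Corve=2, Gale=2, Esk=2, Dane=2. Every pair that conflicts lands in different colors.

2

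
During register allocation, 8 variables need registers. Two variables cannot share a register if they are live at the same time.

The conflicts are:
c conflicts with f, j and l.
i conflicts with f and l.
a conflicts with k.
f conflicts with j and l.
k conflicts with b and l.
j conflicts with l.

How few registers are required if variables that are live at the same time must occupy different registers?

4

c, f, j, l all conflict with each other, so at least 4 registers are needed.
4 registers suffice: c=4, i=3, a=1, f=2, k=2, j=3, b=1, l=1. Every pair that conflicts lands in different registers.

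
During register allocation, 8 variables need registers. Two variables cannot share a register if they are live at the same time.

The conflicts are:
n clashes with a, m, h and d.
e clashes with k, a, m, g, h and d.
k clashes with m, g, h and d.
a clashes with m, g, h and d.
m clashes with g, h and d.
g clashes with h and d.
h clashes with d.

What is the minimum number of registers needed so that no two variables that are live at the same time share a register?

e, k, m, g, h, d all conflict with each other, so at least 6 registers are needed.
6 registers suffice: register 1 → {h}; register 2 → {d}; register 3 → {m}; register 4 → {n, g}; register 5 → {k, a}; register 6 → {e}. Every pair that conflicts lands in different registers.

6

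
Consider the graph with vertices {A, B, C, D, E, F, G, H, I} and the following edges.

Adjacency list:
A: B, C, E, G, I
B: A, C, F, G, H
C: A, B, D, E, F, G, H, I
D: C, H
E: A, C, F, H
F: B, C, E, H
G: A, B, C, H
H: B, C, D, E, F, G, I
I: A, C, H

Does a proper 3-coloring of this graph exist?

No

A, B, C, G form a clique, so at least 4 colors are needed.
So 3 colors are not enough.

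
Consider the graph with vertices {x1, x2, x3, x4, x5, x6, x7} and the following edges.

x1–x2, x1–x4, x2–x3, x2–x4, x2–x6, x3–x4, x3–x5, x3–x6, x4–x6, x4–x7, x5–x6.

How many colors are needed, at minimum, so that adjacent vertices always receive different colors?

4

x2, x3, x4, x6 form a clique, so at least 4 colors are needed.
4 colors suffice: color R → {x4, x5}; color B → {x1, x3, x7}; color G → {x6}; color Y → {x2}. No two adjacent vertices share a color.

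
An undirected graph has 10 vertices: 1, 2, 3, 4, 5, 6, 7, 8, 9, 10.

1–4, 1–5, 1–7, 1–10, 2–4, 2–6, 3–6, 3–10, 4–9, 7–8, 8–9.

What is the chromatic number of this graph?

The cycle 8-9-4-1-7-8 has odd length 5, so it cannot be 2-colored; at least 3 colors are needed.
3 colors suffice: color a → {1, 6, 9}; color b → {3, 4, 5, 7}; color c → {2, 8, 10}. No two adjacent vertices share a color.

3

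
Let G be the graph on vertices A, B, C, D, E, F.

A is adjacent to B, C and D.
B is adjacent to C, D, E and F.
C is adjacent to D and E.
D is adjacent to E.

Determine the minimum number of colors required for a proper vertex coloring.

4

B, C, D, E are mutually adjacent (a clique of size 4), so at least 4 colors are needed.
4 colors suffice: A=4, B=1, C=2, D=3, E=4, F=2. Every edge joins two different colors.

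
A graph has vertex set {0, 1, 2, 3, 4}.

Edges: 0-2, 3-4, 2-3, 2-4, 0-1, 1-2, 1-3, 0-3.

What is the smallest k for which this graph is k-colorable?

4

0, 1, 2, 3 are mutually adjacent (a clique of size 4), so at least 4 colors are needed.
A valid assignment using 4 colors: 0=c, 1=d, 2=b, 3=a, 4=c. Every edge joins two different colors.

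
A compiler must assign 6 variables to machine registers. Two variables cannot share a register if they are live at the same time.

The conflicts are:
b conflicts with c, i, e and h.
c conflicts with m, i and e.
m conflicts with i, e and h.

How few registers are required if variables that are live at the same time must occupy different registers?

b, c, e are mutually in conflict, so at least 3 registers are needed.
3 registers suffice: b=1, c=2, m=1, i=3, e=3, h=2. Each listed conflict is separated.

3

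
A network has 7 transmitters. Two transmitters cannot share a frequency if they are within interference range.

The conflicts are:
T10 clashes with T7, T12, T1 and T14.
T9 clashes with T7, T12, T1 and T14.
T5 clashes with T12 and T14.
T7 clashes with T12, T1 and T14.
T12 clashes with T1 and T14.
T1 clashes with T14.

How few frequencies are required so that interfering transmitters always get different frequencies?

T10, T7, T12, T1, T14 pairwise conflict, so at least 5 frequencies are needed.
5 frequencies suffice: T10=5, T9=5, T5=3, T7=3, T12=2, T1=4, T14=1. Every pair that conflicts lands in different frequencies.

5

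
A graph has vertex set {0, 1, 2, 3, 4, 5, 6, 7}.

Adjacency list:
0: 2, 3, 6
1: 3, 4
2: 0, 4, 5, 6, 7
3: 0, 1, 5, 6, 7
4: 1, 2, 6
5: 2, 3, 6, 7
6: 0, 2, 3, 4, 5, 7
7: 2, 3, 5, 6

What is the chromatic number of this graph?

3, 5, 6, 7 are mutually adjacent (a clique of size 4), so at least 4 colors are needed.
4 colors suffice: color red → {1, 6}; color blue → {2, 3}; color green → {0, 4, 5}; color yellow → {7}. Every edge joins two different colors.

4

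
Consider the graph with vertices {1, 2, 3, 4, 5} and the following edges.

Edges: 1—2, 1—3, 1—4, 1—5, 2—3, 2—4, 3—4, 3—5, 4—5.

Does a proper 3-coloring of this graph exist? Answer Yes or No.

1, 2, 3, 4 are mutually adjacent (a clique of size 4), so at least 4 colors are needed.
So 3 colors are not enough.

No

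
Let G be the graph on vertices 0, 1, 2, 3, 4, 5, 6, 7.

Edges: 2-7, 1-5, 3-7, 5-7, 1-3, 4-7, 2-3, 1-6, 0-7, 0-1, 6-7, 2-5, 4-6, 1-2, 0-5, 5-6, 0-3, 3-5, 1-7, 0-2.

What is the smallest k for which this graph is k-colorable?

6

0, 1, 2, 3, 5, 7 are mutually adjacent (a clique of size 6), so at least 6 colors are needed.
6 colors suffice: color red → {7}; color blue → {4, 5}; color green → {1}; color yellow → {3, 6}; color purple → {2}; color orange → {0}. Each edge has distinct colors on its endpoints.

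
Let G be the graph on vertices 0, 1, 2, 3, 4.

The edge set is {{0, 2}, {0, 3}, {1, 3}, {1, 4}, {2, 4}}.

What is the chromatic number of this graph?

The cycle 1-3-0-2-4-1 has odd length 5, so it cannot be 2-colored; at least 3 colors are needed.
One proper 3-coloring: 0=a, 1=a, 2=c, 3=b, 4=b. No two adjacent vertices share a color.

3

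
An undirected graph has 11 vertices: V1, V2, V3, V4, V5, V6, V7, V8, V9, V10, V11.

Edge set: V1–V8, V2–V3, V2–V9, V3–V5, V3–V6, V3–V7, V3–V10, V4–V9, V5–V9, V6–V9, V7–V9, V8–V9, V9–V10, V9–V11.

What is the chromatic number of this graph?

V3 and V10 are adjacent, so at least 2 colors are needed.
A valid assignment using 2 colors: V1=1, V2=2, V3=1, V4=2, V5=2, V6=2, V7=2, V8=2, V9=1, V10=2, V11=2. Every edge joins two different colors.

2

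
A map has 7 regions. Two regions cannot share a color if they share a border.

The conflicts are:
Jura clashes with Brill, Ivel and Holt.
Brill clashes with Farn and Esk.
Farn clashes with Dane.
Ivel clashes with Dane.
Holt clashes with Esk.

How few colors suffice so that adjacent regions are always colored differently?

The cycle Jura-Brill-Farn-Dane-Ivel-Jura has odd length 5, so it cannot be 2-colored; at least 3 colors are needed.
A valid assignment using 3 colors: Jura=2, Brill=1, Farn=2, Ivel=1, Holt=1, Esk=2, Dane=3. Every pair that conflicts lands in different colors.

3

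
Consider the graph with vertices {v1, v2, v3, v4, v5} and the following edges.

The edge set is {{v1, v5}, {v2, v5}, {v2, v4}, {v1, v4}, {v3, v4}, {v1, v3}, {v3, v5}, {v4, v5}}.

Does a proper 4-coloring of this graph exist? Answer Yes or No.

The chromatic number is 4. v1, v3, v4, v5 form a clique, so at least 4 colors are needed.
4 colors suffice: color R → {v4}; color B → {v5}; color G → {v1, v2}; color Y → {v3}.
That is already a proper 4-coloring.

Yes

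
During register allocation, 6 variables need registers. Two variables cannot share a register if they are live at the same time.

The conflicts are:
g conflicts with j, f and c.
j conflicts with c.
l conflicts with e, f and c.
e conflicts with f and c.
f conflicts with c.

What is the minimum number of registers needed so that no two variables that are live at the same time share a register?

4

l, e, f, c all conflict with each other, so at least 4 registers are needed.
4 registers suffice: register 1 → {c}; register 2 → {j, f}; register 3 → {g, e}; register 4 → {l}. Every pair that conflicts lands in different registers.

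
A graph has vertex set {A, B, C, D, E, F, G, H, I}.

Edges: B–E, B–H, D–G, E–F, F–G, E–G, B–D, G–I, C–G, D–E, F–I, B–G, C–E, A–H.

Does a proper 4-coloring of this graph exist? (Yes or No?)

The chromatic number is 4. B, D, E, G are pairwise adjacent (a clique of size 4), so at least 4 colors are needed.
4 colors suffice: color 1 → {G, H}; color 2 → {A, E, I}; color 3 → {B, C, F}; color 4 → {D}.
That is already a proper 4-coloring.

Yes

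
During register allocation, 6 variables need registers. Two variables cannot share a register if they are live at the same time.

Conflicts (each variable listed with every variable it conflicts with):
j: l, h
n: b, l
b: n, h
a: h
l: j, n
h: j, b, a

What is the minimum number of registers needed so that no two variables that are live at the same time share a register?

The cycle n-b-h-j-l-n has odd length 5, so it cannot be 2-colored; at least 3 registers are needed.
3 registers suffice: register 1 → {l, h}; register 2 → {j, b, a}; register 3 → {n}. Each listed conflict is separated.

3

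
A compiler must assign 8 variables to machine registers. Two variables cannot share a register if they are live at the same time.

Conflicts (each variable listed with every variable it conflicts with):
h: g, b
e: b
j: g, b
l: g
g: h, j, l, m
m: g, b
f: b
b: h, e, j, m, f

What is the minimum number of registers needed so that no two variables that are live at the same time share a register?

m and b conflict, so at least 2 registers are needed.
2 registers suffice: register 1 → {g, b}; register 2 → {h, e, j, l, m, f}. No two conflicting variables share a register.

2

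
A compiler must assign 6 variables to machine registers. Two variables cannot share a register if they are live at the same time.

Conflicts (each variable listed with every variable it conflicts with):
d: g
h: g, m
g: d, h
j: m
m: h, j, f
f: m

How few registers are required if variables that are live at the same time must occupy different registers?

2

h and g conflict, so at least 2 registers are needed.
2 registers suffice: register 1 → {g, m}; register 2 → {d, h, j, f}. Every pair that conflicts lands in different registers.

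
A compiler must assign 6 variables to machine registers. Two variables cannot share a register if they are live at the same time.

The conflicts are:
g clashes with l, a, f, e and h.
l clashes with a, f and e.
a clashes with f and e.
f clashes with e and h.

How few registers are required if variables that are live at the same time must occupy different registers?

g, l, a, f, e all conflict with each other, so at least 5 registers are needed.
5 registers suffice: register 1 → {g}; register 2 → {f}; register 3 → {e, h}; register 4 → {a}; register 5 → {l}. No two conflicting variables share a register.

5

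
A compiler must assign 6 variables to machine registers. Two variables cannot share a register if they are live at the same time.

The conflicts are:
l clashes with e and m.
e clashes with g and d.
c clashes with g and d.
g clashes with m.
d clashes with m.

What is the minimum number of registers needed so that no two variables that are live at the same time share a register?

g and m conflict, so at least 2 registers are needed.
2 registers suffice: l=1, e=2, c=2, g=1, d=1, m=2. Every pair that conflicts lands in different registers.

2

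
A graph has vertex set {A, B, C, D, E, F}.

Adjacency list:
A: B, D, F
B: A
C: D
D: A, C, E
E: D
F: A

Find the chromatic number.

2

A and B are adjacent, so at least 2 colors are needed.
2 colors suffice: color red → {A, C, E}; color blue → {B, D, F}. Every edge joins two different colors.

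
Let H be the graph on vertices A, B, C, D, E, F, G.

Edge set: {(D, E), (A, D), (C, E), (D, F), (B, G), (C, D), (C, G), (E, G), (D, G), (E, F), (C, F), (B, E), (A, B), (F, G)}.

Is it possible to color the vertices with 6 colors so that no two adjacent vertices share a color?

The chromatic number is 5. C, D, E, F, G form a clique, so at least 5 colors are needed.
5 colors suffice: color red → {A, E}; color blue → {B, D}; color green → {G}; color yellow → {C}; color purple → {F}.
Since 6 ≥ 5, a proper 6-coloring certainly exists.

Yes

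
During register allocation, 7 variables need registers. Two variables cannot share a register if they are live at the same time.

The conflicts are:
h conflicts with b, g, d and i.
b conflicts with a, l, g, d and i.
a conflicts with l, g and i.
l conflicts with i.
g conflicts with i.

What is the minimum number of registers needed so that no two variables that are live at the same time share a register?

4

b, a, g, i all conflict with each other, so at least 4 registers are needed.
4 registers suffice: h=3, b=1, a=3, l=4, g=4, d=2, i=2. Every pair that conflicts lands in different registers.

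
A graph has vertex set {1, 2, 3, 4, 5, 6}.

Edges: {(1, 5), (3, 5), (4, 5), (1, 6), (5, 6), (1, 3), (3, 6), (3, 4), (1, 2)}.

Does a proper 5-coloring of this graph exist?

Yes

The chromatic number is 4. 1, 3, 5, 6 form a clique, so at least 4 colors are needed.
4 colors suffice: color red → {2, 3}; color blue → {5}; color green → {1, 4}; color yellow → {6}.
Since 5 ≥ 4, a proper 5-coloring certainly exists.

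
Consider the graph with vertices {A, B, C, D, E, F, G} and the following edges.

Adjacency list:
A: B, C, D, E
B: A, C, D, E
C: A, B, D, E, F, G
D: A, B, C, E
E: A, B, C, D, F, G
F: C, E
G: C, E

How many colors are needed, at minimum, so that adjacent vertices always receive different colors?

5

A, B, C, D, E form a clique, so at least 5 colors are needed.
5 colors suffice: color 1 → {E}; color 2 → {C}; color 3 → {A, F, G}; color 4 → {D}; color 5 → {B}. Each edge has distinct colors on its endpoints.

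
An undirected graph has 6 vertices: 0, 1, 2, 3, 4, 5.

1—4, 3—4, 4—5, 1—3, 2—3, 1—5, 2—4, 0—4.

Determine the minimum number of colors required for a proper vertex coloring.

1, 4, 5 are mutually adjacent, so at least 3 colors are needed.
One proper 3-coloring: 0=blue, 1=green, 2=green, 3=blue, 4=red, 5=blue. Every edge joins two different colors.

3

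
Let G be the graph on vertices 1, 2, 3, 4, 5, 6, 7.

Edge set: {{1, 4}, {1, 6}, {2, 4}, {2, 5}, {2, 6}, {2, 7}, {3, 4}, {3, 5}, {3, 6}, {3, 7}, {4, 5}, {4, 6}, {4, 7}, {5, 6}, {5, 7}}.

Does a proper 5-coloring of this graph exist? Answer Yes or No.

The chromatic number is 4. 2, 4, 5, 6 are mutually adjacent (a clique of size 4), so at least 4 colors are needed.
One proper 4-coloring: 1=green, 2=yellow, 3=yellow, 4=red, 5=green, 6=blue, 7=blue.
Since 5 ≥ 4, a proper 5-coloring certainly exists.

Yes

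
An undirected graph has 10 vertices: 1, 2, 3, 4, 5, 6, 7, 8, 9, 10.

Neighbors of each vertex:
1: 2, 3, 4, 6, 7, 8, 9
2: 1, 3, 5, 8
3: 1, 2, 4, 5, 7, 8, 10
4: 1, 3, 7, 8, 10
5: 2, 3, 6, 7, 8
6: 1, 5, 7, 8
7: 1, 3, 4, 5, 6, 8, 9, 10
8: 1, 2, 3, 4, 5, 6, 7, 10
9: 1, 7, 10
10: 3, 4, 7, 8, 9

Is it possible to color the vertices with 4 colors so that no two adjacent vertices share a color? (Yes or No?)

1, 3, 4, 7, 8 form a clique, so at least 5 colors are needed.
So 4 colors are not enough.

No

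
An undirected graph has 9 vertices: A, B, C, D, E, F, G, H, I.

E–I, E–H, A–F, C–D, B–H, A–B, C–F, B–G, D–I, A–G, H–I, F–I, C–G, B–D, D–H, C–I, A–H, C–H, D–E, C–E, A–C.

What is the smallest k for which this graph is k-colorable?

5

C, D, E, H, I form a clique, so at least 5 colors are needed.
5 colors suffice: color 1 → {B, C}; color 2 → {F, G, H}; color 3 → {A, D}; color 4 → {I}; color 5 → {E}. No two adjacent vertices share a color.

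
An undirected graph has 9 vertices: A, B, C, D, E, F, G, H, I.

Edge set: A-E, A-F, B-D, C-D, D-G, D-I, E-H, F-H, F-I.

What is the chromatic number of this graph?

F and I are adjacent, so at least 2 colors are needed.
A valid assignment using 2 colors: A=blue, B=blue, C=blue, D=red, E=red, F=red, G=blue, H=blue, I=blue. Every edge joins two different colors.

2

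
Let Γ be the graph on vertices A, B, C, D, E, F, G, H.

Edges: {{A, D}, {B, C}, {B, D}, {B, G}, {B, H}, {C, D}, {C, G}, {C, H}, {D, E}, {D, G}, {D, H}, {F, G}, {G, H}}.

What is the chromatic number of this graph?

5

B, C, D, G, H form a clique, so at least 5 colors are needed.
5 colors suffice: A=2, B=3, C=4, D=1, E=2, F=1, G=2, H=5. Every edge joins two different colors.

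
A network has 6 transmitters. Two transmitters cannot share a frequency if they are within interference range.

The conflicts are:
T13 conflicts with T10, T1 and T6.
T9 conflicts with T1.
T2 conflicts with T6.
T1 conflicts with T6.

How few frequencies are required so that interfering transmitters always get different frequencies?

3

T13, T1, T6 are mutually in conflict, so at least 3 frequencies are needed.
Using 3 frequencies: T13=1, T9=1, T10=2, T2=1, T1=2, T6=3. Every pair that conflicts lands in different frequencies.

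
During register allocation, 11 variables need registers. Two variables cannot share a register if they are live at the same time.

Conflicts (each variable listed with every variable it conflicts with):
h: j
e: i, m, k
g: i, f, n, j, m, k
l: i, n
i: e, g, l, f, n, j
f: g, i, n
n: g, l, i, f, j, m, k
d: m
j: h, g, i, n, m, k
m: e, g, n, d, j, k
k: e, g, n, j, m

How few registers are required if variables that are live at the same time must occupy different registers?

5

g, n, j, m, k are mutually in conflict, so at least 5 registers are needed.
5 registers suffice: h=1, e=1, g=4, l=2, i=3, f=2, n=1, d=1, j=2, m=3, k=5. Every pair that conflicts lands in different registers.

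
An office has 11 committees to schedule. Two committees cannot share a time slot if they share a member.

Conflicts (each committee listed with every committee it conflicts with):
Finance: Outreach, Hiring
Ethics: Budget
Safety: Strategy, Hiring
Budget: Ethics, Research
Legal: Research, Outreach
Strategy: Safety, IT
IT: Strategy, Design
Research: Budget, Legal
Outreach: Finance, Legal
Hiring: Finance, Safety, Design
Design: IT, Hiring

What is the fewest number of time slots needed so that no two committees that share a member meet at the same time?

The cycle Hiring-Design-IT-Strategy-Safety-Hiring has odd length 5, so it cannot be 2-colored; at least 3 time slots are needed.
3 time slots suffice: time slot 1 → {Budget, Legal, IT, Hiring}; time slot 2 → {Finance, Ethics, Safety, Research, Design}; time slot 3 → {Strategy, Outreach}. Every pair that conflicts lands in different time slots.

3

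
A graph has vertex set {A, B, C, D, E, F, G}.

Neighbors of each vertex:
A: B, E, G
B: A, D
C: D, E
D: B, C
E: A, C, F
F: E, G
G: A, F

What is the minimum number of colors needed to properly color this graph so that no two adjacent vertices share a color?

3

The cycle B-D-C-E-A-B has odd length 5, so it cannot be 2-colored; at least 3 colors are needed.
3 colors suffice: color red → {A, C, F}; color blue → {D, E, G}; color green → {B}. No two adjacent vertices share a color.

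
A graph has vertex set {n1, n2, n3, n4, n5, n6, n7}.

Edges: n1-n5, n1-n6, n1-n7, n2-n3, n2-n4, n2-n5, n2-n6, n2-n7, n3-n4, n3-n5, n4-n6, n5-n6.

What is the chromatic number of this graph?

n1, n5, n6 form a triangle, so at least 3 colors are needed.
3 colors suffice: n1=1, n2=1, n3=3, n4=2, n5=2, n6=3, n7=2. No two adjacent vertices share a color.

3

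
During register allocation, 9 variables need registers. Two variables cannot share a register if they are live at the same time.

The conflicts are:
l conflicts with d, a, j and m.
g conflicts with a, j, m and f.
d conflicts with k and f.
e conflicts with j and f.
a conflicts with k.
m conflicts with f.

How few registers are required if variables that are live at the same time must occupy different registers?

g, m, f are mutually in conflict, so at least 3 registers are needed.
3 registers suffice: l=1, g=1, d=3, e=1, a=2, j=2, m=3, k=1, f=2. Every pair that conflicts lands in different registers.

3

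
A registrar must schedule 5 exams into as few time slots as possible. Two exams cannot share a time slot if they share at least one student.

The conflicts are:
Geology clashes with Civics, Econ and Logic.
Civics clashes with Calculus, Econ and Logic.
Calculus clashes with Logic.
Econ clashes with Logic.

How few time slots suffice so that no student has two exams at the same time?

4

Geology, Civics, Econ, Logic are mutually in conflict, so at least 4 time slots are needed.
4 time slots suffice: time slot 1 → {Civics}; time slot 2 → {Logic}; time slot 3 → {Calculus, Econ}; time slot 4 → {Geology}. No two conflicting exams share a time slot.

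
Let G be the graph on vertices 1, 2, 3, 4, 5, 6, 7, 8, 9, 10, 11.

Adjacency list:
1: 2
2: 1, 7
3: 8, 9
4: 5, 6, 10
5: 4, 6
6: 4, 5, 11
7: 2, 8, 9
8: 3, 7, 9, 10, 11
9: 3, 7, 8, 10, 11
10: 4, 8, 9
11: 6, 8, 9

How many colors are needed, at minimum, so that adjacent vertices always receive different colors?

3, 8, 9 are mutually adjacent, so at least 3 colors are needed.
3 colors suffice: 1=blue, 2=red, 3=green, 4=blue, 5=green, 6=red, 7=green, 8=blue, 9=red, 10=green, 11=green. Every edge joins two different colors.

3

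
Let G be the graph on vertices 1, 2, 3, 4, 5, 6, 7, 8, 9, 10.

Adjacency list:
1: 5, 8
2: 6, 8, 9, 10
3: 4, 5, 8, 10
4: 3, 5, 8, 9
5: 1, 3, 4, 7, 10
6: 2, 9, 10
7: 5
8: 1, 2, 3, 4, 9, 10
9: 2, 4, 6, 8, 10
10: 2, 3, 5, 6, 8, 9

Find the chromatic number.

4

2, 6, 9, 10 are mutually adjacent (a clique of size 4), so at least 4 colors are needed.
One proper 4-coloring: 1=b, 2=d, 3=c, 4=b, 5=a, 6=a, 7=b, 8=a, 9=c, 10=b. Each edge has distinct colors on its endpoints.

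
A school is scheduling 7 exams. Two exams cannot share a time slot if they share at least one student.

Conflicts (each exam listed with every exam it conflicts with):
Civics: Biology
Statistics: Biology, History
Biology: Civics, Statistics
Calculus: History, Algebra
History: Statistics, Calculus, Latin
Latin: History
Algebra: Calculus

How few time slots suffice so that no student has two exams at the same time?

Statistics and Biology conflict, so at least 2 time slots are needed.
2 time slots suffice: time slot 1 → {Biology, History, Algebra}; time slot 2 → {Civics, Statistics, Calculus, Latin}. No two conflicting exams share a time slot.

2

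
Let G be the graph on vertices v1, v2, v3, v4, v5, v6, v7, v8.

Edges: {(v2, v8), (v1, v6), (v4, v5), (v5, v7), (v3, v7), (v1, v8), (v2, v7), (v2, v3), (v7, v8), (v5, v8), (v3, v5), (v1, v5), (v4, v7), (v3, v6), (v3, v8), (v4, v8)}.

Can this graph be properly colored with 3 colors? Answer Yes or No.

No

v2, v3, v7, v8 form a clique, so at least 4 colors are needed.
So 3 colors are not enough.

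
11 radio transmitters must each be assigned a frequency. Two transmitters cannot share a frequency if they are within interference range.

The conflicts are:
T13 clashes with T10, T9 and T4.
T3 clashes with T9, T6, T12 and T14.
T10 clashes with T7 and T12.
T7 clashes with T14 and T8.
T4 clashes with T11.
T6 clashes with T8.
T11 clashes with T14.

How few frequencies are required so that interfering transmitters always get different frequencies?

The cycle T6-T8-T7-T14-T3-T6 has odd length 5, so it cannot be 2-colored; at least 3 frequencies are needed.
3 frequencies suffice: frequency 1 → {T13, T3, T7, T11}; frequency 2 → {T10, T9, T4, T14, T8}; frequency 3 → {T6, T12}. Every pair that conflicts lands in different frequencies.

3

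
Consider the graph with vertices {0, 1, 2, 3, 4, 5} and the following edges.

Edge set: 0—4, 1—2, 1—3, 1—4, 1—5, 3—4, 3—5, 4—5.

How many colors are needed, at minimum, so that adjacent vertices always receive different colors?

4

1, 3, 4, 5 are mutually adjacent (a clique of size 4), so at least 4 colors are needed.
4 colors suffice: color a → {0, 1}; color b → {2, 4}; color c → {5}; color d → {3}. No two adjacent vertices share a color.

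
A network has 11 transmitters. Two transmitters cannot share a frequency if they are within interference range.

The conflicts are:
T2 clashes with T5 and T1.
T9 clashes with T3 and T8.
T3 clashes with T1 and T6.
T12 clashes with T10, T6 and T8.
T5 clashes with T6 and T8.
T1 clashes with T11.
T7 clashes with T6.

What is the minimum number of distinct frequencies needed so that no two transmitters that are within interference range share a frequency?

The cycle T6-T5-T8-T9-T3-T6 has odd length 5, so it cannot be 2-colored; at least 3 frequencies are needed.
Using 3 frequencies: T2=3, T9=3, T3=2, T12=2, T5=2, T1=1, T11=2, T10=1, T7=2, T6=1, T8=1. Every pair that conflicts lands in different frequencies.

3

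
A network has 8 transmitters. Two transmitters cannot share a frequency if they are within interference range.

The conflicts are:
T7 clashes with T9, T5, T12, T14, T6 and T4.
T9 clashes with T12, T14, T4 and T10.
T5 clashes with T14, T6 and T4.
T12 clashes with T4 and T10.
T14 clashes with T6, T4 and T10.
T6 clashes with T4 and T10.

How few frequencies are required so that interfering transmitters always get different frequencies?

T7, T5, T14, T6, T4 are mutually in conflict, so at least 5 frequencies are needed.
5 frequencies suffice: T7=3, T9=4, T5=5, T12=2, T14=2, T6=4, T4=1, T10=1. Each listed conflict is separated.

5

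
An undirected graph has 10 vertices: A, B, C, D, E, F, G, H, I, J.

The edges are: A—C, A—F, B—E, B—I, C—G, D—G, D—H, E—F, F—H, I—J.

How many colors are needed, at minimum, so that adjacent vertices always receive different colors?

2

B and E are adjacent, so at least 2 colors are needed.
2 colors suffice: A=2, B=1, C=1, D=1, E=2, F=1, G=2, H=2, I=2, J=1. Each edge has distinct colors on its endpoints.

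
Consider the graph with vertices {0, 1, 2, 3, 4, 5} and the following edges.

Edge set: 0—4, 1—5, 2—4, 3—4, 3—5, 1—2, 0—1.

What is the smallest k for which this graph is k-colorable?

The cycle 5-1-2-4-3-5 has odd length 5, so it cannot be 2-colored; at least 3 colors are needed.
A valid assignment using 3 colors: 0=b, 1=a, 2=b, 3=b, 4=a, 5=c. Each edge has distinct colors on its endpoints.

3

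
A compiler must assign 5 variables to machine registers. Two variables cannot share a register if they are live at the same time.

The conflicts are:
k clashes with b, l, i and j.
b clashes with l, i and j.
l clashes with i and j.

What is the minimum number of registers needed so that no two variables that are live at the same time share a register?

k, b, l, j all conflict with each other, so at least 4 registers are needed.
4 registers suffice: register 1 → {b}; register 2 → {l}; register 3 → {k}; register 4 → {i, j}. No two conflicting variables share a register.

4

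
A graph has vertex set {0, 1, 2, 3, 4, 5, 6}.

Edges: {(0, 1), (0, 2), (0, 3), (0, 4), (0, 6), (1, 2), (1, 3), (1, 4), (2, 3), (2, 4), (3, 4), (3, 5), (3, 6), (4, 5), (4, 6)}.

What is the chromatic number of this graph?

0, 1, 2, 3, 4 are mutually adjacent (a clique of size 5), so at least 5 colors are needed.
5 colors suffice: color a → {3}; color b → {4}; color c → {0, 5}; color d → {2, 6}; color e → {1}. Every edge joins two different colors.

5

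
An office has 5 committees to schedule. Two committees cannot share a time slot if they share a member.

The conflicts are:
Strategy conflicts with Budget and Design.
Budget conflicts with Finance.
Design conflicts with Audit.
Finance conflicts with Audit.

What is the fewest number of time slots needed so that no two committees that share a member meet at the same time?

3

The cycle Budget-Finance-Audit-Design-Strategy-Budget has odd length 5, so it cannot be 2-colored; at least 3 time slots are needed.
3 time slots suffice: time slot 1 → {Strategy, Audit}; time slot 2 → {Design, Finance}; time slot 3 → {Budget}. No two conflicting committees share a time slot.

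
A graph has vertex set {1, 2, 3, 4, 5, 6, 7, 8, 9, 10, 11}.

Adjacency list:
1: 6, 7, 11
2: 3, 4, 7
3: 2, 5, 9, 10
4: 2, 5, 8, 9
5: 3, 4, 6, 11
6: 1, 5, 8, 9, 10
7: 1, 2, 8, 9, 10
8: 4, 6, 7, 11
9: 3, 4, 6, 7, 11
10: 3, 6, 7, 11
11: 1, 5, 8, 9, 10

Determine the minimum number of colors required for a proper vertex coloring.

8 and 11 are adjacent, so at least 2 colors are needed.
2 colors suffice: color red → {3, 4, 6, 7, 11}; color blue → {1, 2, 5, 8, 9, 10}. No two adjacent vertices share a color.

2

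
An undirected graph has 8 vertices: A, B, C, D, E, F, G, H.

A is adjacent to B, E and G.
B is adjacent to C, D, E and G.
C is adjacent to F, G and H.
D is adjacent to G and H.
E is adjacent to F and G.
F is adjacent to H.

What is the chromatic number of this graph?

A, B, E, G form a clique, so at least 4 colors are needed.
4 colors suffice: color 1 → {B, F}; color 2 → {G, H}; color 3 → {C, D, E}; color 4 → {A}. Each edge has distinct colors on its endpoints.

4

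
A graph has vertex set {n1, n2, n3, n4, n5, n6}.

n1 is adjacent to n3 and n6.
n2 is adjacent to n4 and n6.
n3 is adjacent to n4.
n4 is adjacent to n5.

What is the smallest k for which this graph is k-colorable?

3

The cycle n3-n4-n2-n6-n1-n3 has odd length 5, so it cannot be 2-colored; at least 3 colors are needed.
A valid assignment using 3 colors: n1=3, n2=2, n3=2, n4=1, n5=2, n6=1. Every edge joins two different colors.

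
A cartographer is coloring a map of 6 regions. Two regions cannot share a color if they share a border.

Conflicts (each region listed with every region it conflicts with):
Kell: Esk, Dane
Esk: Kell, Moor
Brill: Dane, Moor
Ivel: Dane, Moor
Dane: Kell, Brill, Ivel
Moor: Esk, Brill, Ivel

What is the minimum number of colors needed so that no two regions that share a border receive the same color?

The cycle Esk-Moor-Brill-Dane-Kell-Esk has odd length 5, so it cannot be 2-colored; at least 3 colors are needed.
A valid assignment using 3 colors: Kell=3, Esk=2, Brill=2, Ivel=2, Dane=1, Moor=1. No two conflicting regions share a color.

3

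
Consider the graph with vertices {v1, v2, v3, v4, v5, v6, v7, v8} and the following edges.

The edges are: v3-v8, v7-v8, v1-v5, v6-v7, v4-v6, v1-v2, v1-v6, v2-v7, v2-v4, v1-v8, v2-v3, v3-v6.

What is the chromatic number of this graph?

2

v1 and v5 are adjacent, so at least 2 colors are needed.
2 colors suffice: color red → {v1, v3, v4, v7}; color blue → {v2, v5, v6, v8}. Every edge joins two different colors.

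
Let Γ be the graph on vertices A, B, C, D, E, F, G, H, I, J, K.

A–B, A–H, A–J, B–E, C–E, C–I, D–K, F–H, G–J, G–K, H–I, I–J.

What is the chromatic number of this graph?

2

D and K are adjacent, so at least 2 colors are needed.
2 colors suffice: color 1 → {B, C, H, J, K}; color 2 → {A, D, E, F, G, I}. Every edge joins two different colors.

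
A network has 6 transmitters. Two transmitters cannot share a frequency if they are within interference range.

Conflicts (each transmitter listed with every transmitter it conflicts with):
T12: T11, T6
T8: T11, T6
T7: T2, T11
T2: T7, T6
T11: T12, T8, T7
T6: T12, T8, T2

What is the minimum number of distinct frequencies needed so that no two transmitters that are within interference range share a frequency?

The cycle T11-T7-T2-T6-T8-T11 has odd length 5, so it cannot be 2-colored; at least 3 frequencies are needed.
A valid assignment using 3 frequencies: T12=2, T8=2, T7=3, T2=2, T11=1, T6=1. No two conflicting transmitters share a frequency.

3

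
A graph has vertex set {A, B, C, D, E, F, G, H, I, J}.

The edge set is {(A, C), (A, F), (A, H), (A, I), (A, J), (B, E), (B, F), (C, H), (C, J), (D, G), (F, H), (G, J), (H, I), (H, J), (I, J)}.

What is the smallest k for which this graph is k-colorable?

A, C, H, J form a clique, so at least 4 colors are needed.
A valid assignment using 4 colors: A=blue, B=red, C=yellow, D=blue, E=blue, F=green, G=red, H=red, I=yellow, J=green. Each edge has distinct colors on its endpoints.

4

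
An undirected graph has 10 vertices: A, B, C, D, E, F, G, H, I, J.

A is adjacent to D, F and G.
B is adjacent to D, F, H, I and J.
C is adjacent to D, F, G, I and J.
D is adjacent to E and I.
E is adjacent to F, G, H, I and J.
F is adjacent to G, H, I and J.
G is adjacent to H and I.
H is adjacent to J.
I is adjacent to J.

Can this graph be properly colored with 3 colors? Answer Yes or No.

No

E, F, I, J form a clique, so at least 4 colors are needed.
So 3 colors are not enough.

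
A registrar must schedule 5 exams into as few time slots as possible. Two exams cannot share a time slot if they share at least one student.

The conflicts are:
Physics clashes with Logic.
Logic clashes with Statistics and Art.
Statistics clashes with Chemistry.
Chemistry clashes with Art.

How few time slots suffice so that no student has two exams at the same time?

Logic and Art conflict, so at least 2 time slots are needed.
Using 2 time slots: Physics=2, Logic=1, Statistics=2, Chemistry=1, Art=2. Every pair that conflicts lands in different time slots.

2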